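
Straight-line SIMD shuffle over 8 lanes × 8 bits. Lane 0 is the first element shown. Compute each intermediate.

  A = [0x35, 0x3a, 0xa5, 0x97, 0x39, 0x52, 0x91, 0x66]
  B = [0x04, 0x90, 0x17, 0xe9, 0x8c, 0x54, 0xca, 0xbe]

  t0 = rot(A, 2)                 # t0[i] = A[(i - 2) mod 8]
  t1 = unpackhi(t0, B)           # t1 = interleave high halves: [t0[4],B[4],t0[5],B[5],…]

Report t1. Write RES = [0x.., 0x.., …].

→ t0 |91|66|35|3a|a5|97|39|52|
→ t1 |a5|8c|97|54|39|ca|52|be|

RES = [0xa5, 0x8c, 0x97, 0x54, 0x39, 0xca, 0x52, 0xbe]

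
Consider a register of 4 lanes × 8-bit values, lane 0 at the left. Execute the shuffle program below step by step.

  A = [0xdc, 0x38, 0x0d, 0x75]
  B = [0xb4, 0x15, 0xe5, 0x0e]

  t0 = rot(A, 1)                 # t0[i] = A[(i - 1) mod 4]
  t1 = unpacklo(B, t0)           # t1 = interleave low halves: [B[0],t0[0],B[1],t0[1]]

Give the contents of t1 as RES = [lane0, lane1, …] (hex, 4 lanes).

→ t0 |75|dc|38|0d|
→ t1 |b4|75|15|dc|

RES = [ 0xb4  0x75  0x15  0xdc ]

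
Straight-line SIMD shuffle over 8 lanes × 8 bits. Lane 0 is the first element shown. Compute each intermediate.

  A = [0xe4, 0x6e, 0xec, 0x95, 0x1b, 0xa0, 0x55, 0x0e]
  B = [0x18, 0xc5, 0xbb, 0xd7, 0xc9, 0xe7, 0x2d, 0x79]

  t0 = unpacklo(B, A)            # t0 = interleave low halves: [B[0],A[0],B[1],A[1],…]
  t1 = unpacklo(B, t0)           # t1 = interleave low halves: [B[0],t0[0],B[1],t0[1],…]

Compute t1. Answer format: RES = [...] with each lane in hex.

RES = [ 0x18  0x18  0xc5  0xe4  0xbb  0xc5  0xd7  0x6e ]

→ t0 |18|e4|c5|6e|bb|ec|d7|95|
→ t1 |18|18|c5|e4|bb|c5|d7|6e|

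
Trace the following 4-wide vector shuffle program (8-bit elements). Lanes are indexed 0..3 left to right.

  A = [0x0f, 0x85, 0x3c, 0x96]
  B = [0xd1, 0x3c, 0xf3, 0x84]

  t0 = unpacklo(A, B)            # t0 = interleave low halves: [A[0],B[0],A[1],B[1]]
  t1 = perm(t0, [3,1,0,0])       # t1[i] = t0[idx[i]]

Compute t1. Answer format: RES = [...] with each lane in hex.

RES = [0x3c, 0xd1, 0x0f, 0x0f]

→ t0 |0f|d1|85|3c|
→ t1 |3c|d1|0f|0f|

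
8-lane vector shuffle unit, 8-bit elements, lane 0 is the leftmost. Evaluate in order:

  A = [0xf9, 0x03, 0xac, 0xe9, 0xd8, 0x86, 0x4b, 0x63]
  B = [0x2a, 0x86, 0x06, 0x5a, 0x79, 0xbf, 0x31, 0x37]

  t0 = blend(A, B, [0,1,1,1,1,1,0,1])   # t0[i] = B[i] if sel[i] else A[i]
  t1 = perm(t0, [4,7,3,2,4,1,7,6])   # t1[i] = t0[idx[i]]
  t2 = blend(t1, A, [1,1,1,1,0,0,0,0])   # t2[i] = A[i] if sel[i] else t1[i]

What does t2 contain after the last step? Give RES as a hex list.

RES = [ 0xf9  0x03  0xac  0xe9  0x79  0x86  0x37  0x4b ]

→ t0 |f9|86|06|5a|79|bf|4b|37|
→ t1 |79|37|5a|06|79|86|37|4b|
→ t2 |f9|03|ac|e9|79|86|37|4b|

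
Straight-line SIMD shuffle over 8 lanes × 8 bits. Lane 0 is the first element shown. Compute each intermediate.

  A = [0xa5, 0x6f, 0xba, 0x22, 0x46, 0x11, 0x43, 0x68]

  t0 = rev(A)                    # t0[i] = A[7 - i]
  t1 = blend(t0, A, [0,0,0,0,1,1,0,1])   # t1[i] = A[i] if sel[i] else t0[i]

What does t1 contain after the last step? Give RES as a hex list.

t0 = [0x68, 0x43, 0x11, 0x46, 0x22, 0xba, 0x6f, 0xa5]
t1 = [0x68, 0x43, 0x11, 0x46, 0x46, 0x11, 0x6f, 0x68]

RES = [ 0x68  0x43  0x11  0x46  0x46  0x11  0x6f  0x68 ]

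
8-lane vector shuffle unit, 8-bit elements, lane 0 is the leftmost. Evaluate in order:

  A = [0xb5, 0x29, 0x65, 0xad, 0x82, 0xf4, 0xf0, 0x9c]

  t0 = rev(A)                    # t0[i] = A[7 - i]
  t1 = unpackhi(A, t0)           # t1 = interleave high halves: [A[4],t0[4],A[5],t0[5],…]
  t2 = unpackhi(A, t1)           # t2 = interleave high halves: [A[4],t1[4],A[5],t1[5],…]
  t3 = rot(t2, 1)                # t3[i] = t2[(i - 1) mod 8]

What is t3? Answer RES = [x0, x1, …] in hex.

RES = [ 0xb5  0x82  0xf0  0xf4  0x29  0xf0  0x9c  0x9c ]

t0 = [0x9c, 0xf0, 0xf4, 0x82, 0xad, 0x65, 0x29, 0xb5]
t1 = [0x82, 0xad, 0xf4, 0x65, 0xf0, 0x29, 0x9c, 0xb5]
t2 = [0x82, 0xf0, 0xf4, 0x29, 0xf0, 0x9c, 0x9c, 0xb5]
t3 = [0xb5, 0x82, 0xf0, 0xf4, 0x29, 0xf0, 0x9c, 0x9c]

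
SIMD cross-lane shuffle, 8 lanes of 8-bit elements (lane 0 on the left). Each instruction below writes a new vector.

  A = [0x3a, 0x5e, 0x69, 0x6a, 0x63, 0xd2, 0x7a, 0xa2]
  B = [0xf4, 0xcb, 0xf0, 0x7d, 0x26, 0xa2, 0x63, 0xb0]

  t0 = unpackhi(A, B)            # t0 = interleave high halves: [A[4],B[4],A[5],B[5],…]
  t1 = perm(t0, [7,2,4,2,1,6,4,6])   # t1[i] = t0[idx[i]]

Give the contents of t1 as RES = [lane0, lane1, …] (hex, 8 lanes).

RES = [0xb0, 0xd2, 0x7a, 0xd2, 0x26, 0xa2, 0x7a, 0xa2]

→ t0 |63|26|d2|a2|7a|63|a2|b0|
→ t1 |b0|d2|7a|d2|26|a2|7a|a2|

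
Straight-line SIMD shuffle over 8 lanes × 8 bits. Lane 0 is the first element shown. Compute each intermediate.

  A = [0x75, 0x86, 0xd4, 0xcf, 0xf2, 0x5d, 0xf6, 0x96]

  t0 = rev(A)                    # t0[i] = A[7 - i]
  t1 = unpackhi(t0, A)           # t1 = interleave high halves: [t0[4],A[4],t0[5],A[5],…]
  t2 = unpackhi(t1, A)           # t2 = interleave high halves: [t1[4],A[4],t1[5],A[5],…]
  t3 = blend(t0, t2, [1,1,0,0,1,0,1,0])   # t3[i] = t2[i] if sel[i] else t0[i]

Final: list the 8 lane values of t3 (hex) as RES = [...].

RES = [ 0x86  0xf2  0x5d  0xf2  0x75  0xd4  0x96  0x75 ]

→ t0 |96|f6|5d|f2|cf|d4|86|75|
→ t1 |cf|f2|d4|5d|86|f6|75|96|
→ t2 |86|f2|f6|5d|75|f6|96|96|
→ t3 |86|f2|5d|f2|75|d4|96|75|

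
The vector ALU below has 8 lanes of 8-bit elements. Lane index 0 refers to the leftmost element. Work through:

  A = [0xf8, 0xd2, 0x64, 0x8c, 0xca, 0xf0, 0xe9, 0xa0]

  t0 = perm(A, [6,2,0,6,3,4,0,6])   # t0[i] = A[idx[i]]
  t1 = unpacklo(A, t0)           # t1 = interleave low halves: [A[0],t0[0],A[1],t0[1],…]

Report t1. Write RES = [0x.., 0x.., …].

RES = [ 0xf8  0xe9  0xd2  0x64  0x64  0xf8  0x8c  0xe9 ]

t0 = [0xe9, 0x64, 0xf8, 0xe9, 0x8c, 0xca, 0xf8, 0xe9]
t1 = [0xf8, 0xe9, 0xd2, 0x64, 0x64, 0xf8, 0x8c, 0xe9]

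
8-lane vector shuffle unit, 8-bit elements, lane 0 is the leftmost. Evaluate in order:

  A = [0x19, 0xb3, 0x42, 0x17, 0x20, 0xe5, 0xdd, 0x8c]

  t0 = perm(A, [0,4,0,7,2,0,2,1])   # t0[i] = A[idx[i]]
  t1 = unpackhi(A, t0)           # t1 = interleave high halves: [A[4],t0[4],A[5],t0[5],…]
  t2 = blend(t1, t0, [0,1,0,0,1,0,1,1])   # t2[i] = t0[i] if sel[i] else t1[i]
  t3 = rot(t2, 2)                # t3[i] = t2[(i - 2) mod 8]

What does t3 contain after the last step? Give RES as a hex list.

RES = [0x42, 0xb3, 0x20, 0x20, 0xe5, 0x19, 0x42, 0x42]

→ t0 |19|20|19|8c|42|19|42|b3|
→ t1 |20|42|e5|19|dd|42|8c|b3|
→ t2 |20|20|e5|19|42|42|42|b3|
→ t3 |42|b3|20|20|e5|19|42|42|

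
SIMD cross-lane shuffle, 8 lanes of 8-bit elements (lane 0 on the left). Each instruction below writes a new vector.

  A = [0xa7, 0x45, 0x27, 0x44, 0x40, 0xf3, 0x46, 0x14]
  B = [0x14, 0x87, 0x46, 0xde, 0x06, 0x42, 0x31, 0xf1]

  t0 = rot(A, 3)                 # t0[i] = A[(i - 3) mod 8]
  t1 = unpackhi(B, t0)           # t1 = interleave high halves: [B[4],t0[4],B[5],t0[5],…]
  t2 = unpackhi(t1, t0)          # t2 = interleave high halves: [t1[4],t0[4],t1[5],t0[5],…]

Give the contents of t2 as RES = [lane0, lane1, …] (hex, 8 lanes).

RES = [0x31, 0x45, 0x44, 0x27, 0xf1, 0x44, 0x40, 0x40]

  t0: f3 46 14 a7 45 27 44 40
  t1: 06 45 42 27 31 44 f1 40
  t2: 31 45 44 27 f1 44 40 40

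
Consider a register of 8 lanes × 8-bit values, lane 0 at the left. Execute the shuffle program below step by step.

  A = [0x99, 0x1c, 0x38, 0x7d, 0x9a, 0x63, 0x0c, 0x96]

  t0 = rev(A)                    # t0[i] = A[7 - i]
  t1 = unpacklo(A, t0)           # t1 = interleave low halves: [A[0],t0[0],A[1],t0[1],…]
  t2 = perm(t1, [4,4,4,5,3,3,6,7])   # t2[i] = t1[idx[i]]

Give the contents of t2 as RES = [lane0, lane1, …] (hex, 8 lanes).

RES = [ 0x38  0x38  0x38  0x63  0x0c  0x0c  0x7d  0x9a ]

  t0: 96 0c 63 9a 7d 38 1c 99
  t1: 99 96 1c 0c 38 63 7d 9a
  t2: 38 38 38 63 0c 0c 7d 9a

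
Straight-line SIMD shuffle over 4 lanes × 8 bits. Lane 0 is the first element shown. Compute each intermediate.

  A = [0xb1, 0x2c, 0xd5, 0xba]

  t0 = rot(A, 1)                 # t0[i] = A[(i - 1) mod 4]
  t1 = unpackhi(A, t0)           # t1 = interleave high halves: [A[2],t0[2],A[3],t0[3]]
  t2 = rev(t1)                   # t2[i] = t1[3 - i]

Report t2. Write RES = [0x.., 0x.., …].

t0 = [0xba, 0xb1, 0x2c, 0xd5]
t1 = [0xd5, 0x2c, 0xba, 0xd5]
t2 = [0xd5, 0xba, 0x2c, 0xd5]

RES = [0xd5, 0xba, 0x2c, 0xd5]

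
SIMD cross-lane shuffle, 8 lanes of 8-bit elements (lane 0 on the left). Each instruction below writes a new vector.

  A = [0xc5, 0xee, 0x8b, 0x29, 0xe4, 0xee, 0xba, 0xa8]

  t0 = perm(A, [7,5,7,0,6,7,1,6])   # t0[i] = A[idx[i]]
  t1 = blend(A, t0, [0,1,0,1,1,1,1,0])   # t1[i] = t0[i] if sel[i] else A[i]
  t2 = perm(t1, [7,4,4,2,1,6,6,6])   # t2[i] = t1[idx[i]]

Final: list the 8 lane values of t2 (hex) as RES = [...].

RES = [0xa8, 0xba, 0xba, 0x8b, 0xee, 0xee, 0xee, 0xee]

→ t0 |a8|ee|a8|c5|ba|a8|ee|ba|
→ t1 |c5|ee|8b|c5|ba|a8|ee|a8|
→ t2 |a8|ba|ba|8b|ee|ee|ee|ee|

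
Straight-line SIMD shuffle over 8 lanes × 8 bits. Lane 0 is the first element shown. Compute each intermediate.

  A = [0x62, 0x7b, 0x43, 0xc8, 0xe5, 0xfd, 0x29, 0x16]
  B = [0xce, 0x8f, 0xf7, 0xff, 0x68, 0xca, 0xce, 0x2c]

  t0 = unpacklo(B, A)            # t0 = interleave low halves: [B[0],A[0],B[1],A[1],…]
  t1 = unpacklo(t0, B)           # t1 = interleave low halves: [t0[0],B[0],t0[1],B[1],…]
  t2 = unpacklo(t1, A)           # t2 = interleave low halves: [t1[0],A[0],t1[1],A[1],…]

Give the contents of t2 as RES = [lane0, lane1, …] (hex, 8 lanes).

RES = [ 0xce  0x62  0xce  0x7b  0x62  0x43  0x8f  0xc8 ]

t0 = [0xce, 0x62, 0x8f, 0x7b, 0xf7, 0x43, 0xff, 0xc8]
t1 = [0xce, 0xce, 0x62, 0x8f, 0x8f, 0xf7, 0x7b, 0xff]
t2 = [0xce, 0x62, 0xce, 0x7b, 0x62, 0x43, 0x8f, 0xc8]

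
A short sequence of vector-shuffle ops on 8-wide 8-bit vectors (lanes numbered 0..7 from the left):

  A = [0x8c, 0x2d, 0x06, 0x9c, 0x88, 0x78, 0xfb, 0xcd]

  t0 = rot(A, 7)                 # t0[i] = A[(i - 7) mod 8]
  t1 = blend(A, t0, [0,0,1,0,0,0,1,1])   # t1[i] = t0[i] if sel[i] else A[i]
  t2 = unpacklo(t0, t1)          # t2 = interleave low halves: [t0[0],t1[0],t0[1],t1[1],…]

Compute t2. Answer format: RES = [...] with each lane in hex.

t0 = [0x2d, 0x06, 0x9c, 0x88, 0x78, 0xfb, 0xcd, 0x8c]
t1 = [0x8c, 0x2d, 0x9c, 0x9c, 0x88, 0x78, 0xcd, 0x8c]
t2 = [0x2d, 0x8c, 0x06, 0x2d, 0x9c, 0x9c, 0x88, 0x9c]

RES = [0x2d, 0x8c, 0x06, 0x2d, 0x9c, 0x9c, 0x88, 0x9c]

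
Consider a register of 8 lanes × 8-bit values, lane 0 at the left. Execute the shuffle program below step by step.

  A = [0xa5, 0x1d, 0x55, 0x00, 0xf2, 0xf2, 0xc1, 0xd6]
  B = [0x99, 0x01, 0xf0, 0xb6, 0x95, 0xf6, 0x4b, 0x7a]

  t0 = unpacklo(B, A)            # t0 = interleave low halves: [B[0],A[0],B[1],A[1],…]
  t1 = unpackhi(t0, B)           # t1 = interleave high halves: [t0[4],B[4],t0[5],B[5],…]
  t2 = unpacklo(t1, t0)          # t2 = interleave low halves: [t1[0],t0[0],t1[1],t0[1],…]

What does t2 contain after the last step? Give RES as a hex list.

RES = [0xf0, 0x99, 0x95, 0xa5, 0x55, 0x01, 0xf6, 0x1d]

  t0: 99 a5 01 1d f0 55 b6 00
  t1: f0 95 55 f6 b6 4b 00 7a
  t2: f0 99 95 a5 55 01 f6 1d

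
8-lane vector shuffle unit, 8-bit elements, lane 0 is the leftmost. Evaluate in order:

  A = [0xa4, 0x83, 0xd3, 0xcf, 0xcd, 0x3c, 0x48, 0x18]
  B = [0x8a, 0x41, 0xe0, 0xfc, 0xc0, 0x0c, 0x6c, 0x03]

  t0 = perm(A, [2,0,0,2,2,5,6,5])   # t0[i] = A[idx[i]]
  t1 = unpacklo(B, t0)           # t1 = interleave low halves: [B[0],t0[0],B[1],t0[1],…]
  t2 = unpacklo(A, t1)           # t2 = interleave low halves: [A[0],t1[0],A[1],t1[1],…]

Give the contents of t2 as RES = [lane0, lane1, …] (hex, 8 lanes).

  t0: d3 a4 a4 d3 d3 3c 48 3c
  t1: 8a d3 41 a4 e0 a4 fc d3
  t2: a4 8a 83 d3 d3 41 cf a4

RES = [ 0xa4  0x8a  0x83  0xd3  0xd3  0x41  0xcf  0xa4 ]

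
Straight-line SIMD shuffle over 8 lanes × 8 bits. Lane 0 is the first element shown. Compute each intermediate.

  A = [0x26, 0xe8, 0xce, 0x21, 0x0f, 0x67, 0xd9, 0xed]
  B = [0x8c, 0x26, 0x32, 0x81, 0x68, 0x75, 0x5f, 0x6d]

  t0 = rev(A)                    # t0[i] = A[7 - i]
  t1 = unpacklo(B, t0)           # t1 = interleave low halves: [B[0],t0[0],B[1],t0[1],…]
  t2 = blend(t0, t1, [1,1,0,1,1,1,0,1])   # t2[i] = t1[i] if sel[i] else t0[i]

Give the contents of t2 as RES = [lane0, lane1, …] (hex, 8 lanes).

t0 = [0xed, 0xd9, 0x67, 0x0f, 0x21, 0xce, 0xe8, 0x26]
t1 = [0x8c, 0xed, 0x26, 0xd9, 0x32, 0x67, 0x81, 0x0f]
t2 = [0x8c, 0xed, 0x67, 0xd9, 0x32, 0x67, 0xe8, 0x0f]

RES = [ 0x8c  0xed  0x67  0xd9  0x32  0x67  0xe8  0x0f ]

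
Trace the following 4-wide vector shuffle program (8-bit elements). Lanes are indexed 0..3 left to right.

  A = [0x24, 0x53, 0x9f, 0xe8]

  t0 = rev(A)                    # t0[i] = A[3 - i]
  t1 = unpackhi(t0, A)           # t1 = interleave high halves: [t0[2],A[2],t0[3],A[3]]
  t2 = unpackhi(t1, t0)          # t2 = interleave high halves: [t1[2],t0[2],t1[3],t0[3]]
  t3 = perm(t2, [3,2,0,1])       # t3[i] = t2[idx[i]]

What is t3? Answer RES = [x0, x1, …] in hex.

RES = [ 0x24  0xe8  0x24  0x53 ]

t0 = [0xe8, 0x9f, 0x53, 0x24]
t1 = [0x53, 0x9f, 0x24, 0xe8]
t2 = [0x24, 0x53, 0xe8, 0x24]
t3 = [0x24, 0xe8, 0x24, 0x53]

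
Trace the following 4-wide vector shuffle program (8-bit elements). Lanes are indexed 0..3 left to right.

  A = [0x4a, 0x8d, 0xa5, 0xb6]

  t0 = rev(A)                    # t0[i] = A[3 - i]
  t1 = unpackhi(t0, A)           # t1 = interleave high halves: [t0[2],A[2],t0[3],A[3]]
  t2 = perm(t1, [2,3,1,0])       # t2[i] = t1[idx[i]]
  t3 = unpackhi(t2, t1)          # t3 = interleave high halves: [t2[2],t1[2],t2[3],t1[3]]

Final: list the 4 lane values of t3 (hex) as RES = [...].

→ t0 |b6|a5|8d|4a|
→ t1 |8d|a5|4a|b6|
→ t2 |4a|b6|a5|8d|
→ t3 |a5|4a|8d|b6|

RES = [0xa5, 0x4a, 0x8d, 0xb6]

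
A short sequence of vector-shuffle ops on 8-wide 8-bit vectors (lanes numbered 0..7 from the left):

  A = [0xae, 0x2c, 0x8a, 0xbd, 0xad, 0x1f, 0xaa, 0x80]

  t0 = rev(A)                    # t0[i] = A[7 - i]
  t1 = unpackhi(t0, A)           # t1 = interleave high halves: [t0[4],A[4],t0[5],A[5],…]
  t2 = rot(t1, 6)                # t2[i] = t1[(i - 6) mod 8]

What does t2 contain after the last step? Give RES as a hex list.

RES = [ 0x8a  0x1f  0x2c  0xaa  0xae  0x80  0xbd  0xad ]

→ t0 |80|aa|1f|ad|bd|8a|2c|ae|
→ t1 |bd|ad|8a|1f|2c|aa|ae|80|
→ t2 |8a|1f|2c|aa|ae|80|bd|ad|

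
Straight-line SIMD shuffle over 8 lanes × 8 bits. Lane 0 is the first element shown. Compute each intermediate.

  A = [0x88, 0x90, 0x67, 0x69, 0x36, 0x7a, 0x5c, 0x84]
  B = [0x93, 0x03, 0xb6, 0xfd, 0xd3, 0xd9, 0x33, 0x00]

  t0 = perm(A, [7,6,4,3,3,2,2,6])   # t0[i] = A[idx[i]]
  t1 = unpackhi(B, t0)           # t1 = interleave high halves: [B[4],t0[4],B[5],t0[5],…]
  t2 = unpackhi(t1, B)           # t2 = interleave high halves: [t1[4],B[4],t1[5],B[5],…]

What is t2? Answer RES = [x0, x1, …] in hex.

  t0: 84 5c 36 69 69 67 67 5c
  t1: d3 69 d9 67 33 67 00 5c
  t2: 33 d3 67 d9 00 33 5c 00

RES = [0x33, 0xd3, 0x67, 0xd9, 0x00, 0x33, 0x5c, 0x00]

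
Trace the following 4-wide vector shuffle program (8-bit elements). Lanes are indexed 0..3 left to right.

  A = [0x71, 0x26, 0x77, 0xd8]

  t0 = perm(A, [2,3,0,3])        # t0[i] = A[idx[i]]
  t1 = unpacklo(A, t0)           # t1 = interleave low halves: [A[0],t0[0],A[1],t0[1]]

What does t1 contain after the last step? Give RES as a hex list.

RES = [ 0x71  0x77  0x26  0xd8 ]

  t0: 77 d8 71 d8
  t1: 71 77 26 d8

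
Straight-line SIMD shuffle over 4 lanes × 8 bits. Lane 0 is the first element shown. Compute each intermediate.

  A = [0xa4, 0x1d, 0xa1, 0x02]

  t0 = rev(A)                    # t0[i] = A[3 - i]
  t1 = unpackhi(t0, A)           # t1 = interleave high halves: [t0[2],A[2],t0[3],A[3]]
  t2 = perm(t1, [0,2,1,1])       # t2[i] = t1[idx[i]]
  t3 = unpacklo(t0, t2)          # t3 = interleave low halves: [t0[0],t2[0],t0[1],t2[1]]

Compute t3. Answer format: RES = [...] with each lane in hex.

t0 = [0x02, 0xa1, 0x1d, 0xa4]
t1 = [0x1d, 0xa1, 0xa4, 0x02]
t2 = [0x1d, 0xa4, 0xa1, 0xa1]
t3 = [0x02, 0x1d, 0xa1, 0xa4]

RES = [0x02, 0x1d, 0xa1, 0xa4]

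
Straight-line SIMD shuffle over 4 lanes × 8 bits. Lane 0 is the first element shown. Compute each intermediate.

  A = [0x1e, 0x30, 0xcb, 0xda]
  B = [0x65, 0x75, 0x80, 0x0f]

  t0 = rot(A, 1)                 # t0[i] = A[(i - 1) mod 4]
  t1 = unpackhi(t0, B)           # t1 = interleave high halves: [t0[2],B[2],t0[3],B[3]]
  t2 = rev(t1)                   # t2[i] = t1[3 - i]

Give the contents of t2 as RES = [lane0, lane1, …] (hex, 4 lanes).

  t0: da 1e 30 cb
  t1: 30 80 cb 0f
  t2: 0f cb 80 30

RES = [0x0f, 0xcb, 0x80, 0x30]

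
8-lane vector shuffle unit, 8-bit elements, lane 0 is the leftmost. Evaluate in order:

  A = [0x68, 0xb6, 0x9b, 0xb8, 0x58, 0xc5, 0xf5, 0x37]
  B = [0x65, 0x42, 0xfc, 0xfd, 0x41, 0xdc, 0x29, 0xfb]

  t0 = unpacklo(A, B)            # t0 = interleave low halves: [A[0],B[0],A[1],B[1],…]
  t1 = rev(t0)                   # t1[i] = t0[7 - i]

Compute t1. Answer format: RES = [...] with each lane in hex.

  t0: 68 65 b6 42 9b fc b8 fd
  t1: fd b8 fc 9b 42 b6 65 68

RES = [ 0xfd  0xb8  0xfc  0x9b  0x42  0xb6  0x65  0x68 ]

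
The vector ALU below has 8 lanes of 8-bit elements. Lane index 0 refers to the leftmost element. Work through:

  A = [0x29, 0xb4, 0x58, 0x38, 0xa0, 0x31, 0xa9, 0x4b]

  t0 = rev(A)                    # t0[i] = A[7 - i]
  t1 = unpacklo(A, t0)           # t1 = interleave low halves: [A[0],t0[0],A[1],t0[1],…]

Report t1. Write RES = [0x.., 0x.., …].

  t0: 4b a9 31 a0 38 58 b4 29
  t1: 29 4b b4 a9 58 31 38 a0

RES = [0x29, 0x4b, 0xb4, 0xa9, 0x58, 0x31, 0x38, 0xa0]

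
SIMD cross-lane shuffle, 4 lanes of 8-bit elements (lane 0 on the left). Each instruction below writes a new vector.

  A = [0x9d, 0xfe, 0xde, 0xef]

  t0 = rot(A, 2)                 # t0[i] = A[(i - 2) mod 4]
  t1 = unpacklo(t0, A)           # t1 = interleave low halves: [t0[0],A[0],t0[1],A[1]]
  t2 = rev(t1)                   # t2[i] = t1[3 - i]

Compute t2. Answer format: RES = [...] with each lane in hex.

t0 = [0xde, 0xef, 0x9d, 0xfe]
t1 = [0xde, 0x9d, 0xef, 0xfe]
t2 = [0xfe, 0xef, 0x9d, 0xde]

RES = [0xfe, 0xef, 0x9d, 0xde]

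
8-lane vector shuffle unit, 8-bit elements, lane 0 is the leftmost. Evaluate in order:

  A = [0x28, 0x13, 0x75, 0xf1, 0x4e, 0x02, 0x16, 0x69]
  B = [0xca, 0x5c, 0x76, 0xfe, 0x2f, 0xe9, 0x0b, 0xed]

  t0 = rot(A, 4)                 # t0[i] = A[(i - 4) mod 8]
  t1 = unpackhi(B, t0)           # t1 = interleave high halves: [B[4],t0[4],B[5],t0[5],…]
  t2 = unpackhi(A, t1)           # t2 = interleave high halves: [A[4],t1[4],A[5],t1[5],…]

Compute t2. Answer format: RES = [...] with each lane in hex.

RES = [ 0x4e  0x0b  0x02  0x75  0x16  0xed  0x69  0xf1 ]

→ t0 |4e|02|16|69|28|13|75|f1|
→ t1 |2f|28|e9|13|0b|75|ed|f1|
→ t2 |4e|0b|02|75|16|ed|69|f1|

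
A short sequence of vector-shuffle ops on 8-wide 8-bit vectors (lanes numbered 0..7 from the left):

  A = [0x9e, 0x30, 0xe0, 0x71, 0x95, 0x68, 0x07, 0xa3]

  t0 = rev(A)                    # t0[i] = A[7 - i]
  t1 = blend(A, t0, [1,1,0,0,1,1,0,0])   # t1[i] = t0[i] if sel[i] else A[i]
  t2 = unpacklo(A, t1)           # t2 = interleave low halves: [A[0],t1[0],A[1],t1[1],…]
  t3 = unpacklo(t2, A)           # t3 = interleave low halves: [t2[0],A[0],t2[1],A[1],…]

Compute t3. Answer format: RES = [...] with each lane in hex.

→ t0 |a3|07|68|95|71|e0|30|9e|
→ t1 |a3|07|e0|71|71|e0|07|a3|
→ t2 |9e|a3|30|07|e0|e0|71|71|
→ t3 |9e|9e|a3|30|30|e0|07|71|

RES = [ 0x9e  0x9e  0xa3  0x30  0x30  0xe0  0x07  0x71 ]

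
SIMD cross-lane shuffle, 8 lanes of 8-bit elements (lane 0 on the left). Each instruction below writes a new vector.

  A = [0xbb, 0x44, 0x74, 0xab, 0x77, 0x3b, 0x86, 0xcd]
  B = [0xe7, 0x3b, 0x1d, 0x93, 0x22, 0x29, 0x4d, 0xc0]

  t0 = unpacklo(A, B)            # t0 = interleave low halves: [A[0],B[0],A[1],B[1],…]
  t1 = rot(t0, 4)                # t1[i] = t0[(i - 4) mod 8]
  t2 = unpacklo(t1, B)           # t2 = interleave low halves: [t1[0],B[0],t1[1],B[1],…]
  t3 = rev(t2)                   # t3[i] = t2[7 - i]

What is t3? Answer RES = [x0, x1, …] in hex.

  t0: bb e7 44 3b 74 1d ab 93
  t1: 74 1d ab 93 bb e7 44 3b
  t2: 74 e7 1d 3b ab 1d 93 93
  t3: 93 93 1d ab 3b 1d e7 74

RES = [ 0x93  0x93  0x1d  0xab  0x3b  0x1d  0xe7  0x74 ]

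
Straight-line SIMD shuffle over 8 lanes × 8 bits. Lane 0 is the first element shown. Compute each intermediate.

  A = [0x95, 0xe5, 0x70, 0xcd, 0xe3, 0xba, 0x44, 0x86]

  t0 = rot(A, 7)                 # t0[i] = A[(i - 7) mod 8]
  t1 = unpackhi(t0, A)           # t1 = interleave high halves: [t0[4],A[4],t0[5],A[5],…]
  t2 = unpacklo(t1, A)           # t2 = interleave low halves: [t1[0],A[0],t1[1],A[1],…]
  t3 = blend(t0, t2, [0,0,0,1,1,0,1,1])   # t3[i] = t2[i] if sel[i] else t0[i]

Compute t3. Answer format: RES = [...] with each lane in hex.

RES = [ 0xe5  0x70  0xcd  0xe5  0x44  0x44  0xba  0xcd ]

  t0: e5 70 cd e3 ba 44 86 95
  t1: ba e3 44 ba 86 44 95 86
  t2: ba 95 e3 e5 44 70 ba cd
  t3: e5 70 cd e5 44 44 ba cd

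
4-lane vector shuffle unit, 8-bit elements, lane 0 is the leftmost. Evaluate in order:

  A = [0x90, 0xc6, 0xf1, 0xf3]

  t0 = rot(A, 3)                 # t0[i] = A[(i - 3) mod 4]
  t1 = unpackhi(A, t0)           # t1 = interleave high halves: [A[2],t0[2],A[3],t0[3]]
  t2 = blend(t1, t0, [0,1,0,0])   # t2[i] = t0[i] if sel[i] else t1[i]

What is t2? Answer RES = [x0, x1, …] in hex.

→ t0 |c6|f1|f3|90|
→ t1 |f1|f3|f3|90|
→ t2 |f1|f1|f3|90|

RES = [ 0xf1  0xf1  0xf3  0x90 ]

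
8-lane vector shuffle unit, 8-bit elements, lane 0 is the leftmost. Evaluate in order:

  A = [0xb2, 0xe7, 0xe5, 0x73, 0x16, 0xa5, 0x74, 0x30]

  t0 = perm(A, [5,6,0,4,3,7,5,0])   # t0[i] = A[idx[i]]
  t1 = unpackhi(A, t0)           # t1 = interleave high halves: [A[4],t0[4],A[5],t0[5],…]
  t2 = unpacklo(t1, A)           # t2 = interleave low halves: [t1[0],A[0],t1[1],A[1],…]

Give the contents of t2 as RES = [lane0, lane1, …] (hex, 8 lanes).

RES = [ 0x16  0xb2  0x73  0xe7  0xa5  0xe5  0x30  0x73 ]

t0 = [0xa5, 0x74, 0xb2, 0x16, 0x73, 0x30, 0xa5, 0xb2]
t1 = [0x16, 0x73, 0xa5, 0x30, 0x74, 0xa5, 0x30, 0xb2]
t2 = [0x16, 0xb2, 0x73, 0xe7, 0xa5, 0xe5, 0x30, 0x73]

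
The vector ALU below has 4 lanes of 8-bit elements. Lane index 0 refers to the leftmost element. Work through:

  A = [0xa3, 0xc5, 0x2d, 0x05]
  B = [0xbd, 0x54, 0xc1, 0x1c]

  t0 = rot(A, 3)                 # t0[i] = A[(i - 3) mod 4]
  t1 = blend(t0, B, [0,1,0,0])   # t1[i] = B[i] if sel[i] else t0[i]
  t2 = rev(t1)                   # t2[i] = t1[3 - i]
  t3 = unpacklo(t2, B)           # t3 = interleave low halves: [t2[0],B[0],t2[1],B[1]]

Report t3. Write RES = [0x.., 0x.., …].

→ t0 |c5|2d|05|a3|
→ t1 |c5|54|05|a3|
→ t2 |a3|05|54|c5|
→ t3 |a3|bd|05|54|

RES = [0xa3, 0xbd, 0x05, 0x54]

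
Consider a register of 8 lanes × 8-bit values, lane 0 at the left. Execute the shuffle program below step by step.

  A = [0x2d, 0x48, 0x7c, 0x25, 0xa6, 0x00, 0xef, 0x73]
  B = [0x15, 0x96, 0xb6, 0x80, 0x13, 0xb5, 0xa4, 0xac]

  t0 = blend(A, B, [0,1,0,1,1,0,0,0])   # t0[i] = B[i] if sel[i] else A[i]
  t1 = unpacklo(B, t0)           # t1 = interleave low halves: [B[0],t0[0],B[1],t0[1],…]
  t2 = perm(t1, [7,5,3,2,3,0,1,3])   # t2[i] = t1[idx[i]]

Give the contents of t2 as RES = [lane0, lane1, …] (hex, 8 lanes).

  t0: 2d 96 7c 80 13 00 ef 73
  t1: 15 2d 96 96 b6 7c 80 80
  t2: 80 7c 96 96 96 15 2d 96

RES = [0x80, 0x7c, 0x96, 0x96, 0x96, 0x15, 0x2d, 0x96]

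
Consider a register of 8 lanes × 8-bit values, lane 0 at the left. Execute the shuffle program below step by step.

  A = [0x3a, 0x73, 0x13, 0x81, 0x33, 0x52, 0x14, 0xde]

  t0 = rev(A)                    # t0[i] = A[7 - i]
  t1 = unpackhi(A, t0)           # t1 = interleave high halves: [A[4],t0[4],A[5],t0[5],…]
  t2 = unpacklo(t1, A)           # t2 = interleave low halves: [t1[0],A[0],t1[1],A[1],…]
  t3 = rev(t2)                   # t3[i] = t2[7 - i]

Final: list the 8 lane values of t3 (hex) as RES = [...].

RES = [ 0x81  0x13  0x13  0x52  0x73  0x81  0x3a  0x33 ]

  t0: de 14 52 33 81 13 73 3a
  t1: 33 81 52 13 14 73 de 3a
  t2: 33 3a 81 73 52 13 13 81
  t3: 81 13 13 52 73 81 3a 33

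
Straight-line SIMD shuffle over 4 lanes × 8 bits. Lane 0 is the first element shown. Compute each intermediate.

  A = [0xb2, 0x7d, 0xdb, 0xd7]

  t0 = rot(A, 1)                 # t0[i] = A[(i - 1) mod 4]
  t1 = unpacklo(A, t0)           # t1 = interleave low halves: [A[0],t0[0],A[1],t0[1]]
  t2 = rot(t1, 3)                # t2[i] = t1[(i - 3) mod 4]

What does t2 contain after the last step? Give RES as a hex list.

t0 = [0xd7, 0xb2, 0x7d, 0xdb]
t1 = [0xb2, 0xd7, 0x7d, 0xb2]
t2 = [0xd7, 0x7d, 0xb2, 0xb2]

RES = [0xd7, 0x7d, 0xb2, 0xb2]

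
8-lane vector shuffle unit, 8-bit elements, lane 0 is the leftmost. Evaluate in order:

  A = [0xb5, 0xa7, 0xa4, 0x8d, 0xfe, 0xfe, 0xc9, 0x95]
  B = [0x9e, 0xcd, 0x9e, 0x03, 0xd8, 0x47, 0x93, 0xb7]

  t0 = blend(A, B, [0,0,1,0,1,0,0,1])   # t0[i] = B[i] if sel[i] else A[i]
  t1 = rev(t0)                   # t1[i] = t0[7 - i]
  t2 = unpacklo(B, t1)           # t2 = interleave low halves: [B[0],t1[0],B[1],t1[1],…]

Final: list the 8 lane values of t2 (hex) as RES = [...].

t0 = [0xb5, 0xa7, 0x9e, 0x8d, 0xd8, 0xfe, 0xc9, 0xb7]
t1 = [0xb7, 0xc9, 0xfe, 0xd8, 0x8d, 0x9e, 0xa7, 0xb5]
t2 = [0x9e, 0xb7, 0xcd, 0xc9, 0x9e, 0xfe, 0x03, 0xd8]

RES = [ 0x9e  0xb7  0xcd  0xc9  0x9e  0xfe  0x03  0xd8 ]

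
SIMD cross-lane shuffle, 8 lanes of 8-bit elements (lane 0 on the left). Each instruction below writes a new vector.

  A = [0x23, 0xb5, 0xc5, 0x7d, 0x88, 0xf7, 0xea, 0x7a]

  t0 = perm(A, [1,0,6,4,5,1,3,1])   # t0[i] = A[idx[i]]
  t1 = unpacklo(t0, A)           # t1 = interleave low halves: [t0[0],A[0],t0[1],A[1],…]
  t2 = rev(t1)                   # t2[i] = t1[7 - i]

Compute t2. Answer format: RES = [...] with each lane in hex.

RES = [ 0x7d  0x88  0xc5  0xea  0xb5  0x23  0x23  0xb5 ]

  t0: b5 23 ea 88 f7 b5 7d b5
  t1: b5 23 23 b5 ea c5 88 7d
  t2: 7d 88 c5 ea b5 23 23 b5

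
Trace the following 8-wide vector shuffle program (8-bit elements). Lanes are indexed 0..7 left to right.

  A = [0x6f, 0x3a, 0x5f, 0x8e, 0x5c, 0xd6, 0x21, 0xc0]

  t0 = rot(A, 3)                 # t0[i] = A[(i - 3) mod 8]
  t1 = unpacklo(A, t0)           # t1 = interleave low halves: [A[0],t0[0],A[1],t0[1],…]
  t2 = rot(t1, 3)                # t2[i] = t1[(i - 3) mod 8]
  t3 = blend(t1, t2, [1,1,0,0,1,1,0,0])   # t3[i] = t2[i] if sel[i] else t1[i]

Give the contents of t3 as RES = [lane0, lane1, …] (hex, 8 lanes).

RES = [ 0xc0  0x8e  0x3a  0x21  0xd6  0x3a  0x8e  0x6f ]

  t0: d6 21 c0 6f 3a 5f 8e 5c
  t1: 6f d6 3a 21 5f c0 8e 6f
  t2: c0 8e 6f 6f d6 3a 21 5f
  t3: c0 8e 3a 21 d6 3a 8e 6f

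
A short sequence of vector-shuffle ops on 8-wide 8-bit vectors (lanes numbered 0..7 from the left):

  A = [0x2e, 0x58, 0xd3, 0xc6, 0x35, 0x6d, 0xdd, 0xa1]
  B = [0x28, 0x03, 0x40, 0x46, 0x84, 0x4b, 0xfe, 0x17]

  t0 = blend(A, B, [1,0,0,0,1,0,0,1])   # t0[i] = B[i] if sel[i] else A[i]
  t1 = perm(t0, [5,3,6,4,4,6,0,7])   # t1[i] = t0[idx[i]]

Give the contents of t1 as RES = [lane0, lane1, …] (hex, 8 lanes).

  t0: 28 58 d3 c6 84 6d dd 17
  t1: 6d c6 dd 84 84 dd 28 17

RES = [ 0x6d  0xc6  0xdd  0x84  0x84  0xdd  0x28  0x17 ]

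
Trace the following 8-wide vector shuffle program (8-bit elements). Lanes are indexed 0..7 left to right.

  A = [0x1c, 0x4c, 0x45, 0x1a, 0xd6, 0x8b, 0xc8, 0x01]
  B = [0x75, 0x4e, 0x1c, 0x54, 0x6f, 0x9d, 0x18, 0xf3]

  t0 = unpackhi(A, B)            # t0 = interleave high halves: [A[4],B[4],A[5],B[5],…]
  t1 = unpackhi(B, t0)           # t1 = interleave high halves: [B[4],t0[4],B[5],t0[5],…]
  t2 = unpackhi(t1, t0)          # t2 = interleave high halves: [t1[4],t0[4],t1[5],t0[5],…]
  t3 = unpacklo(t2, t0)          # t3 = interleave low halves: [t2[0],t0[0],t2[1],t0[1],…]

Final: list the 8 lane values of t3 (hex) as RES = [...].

  t0: d6 6f 8b 9d c8 18 01 f3
  t1: 6f c8 9d 18 18 01 f3 f3
  t2: 18 c8 01 18 f3 01 f3 f3
  t3: 18 d6 c8 6f 01 8b 18 9d

RES = [ 0x18  0xd6  0xc8  0x6f  0x01  0x8b  0x18  0x9d ]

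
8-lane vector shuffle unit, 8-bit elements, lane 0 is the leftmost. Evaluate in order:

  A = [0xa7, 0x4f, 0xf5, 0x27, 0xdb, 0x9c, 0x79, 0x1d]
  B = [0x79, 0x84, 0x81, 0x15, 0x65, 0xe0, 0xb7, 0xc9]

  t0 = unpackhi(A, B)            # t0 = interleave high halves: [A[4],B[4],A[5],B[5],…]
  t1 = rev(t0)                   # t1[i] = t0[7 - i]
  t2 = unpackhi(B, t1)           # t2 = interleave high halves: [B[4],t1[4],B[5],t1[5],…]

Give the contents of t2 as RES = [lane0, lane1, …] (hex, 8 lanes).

RES = [0x65, 0xe0, 0xe0, 0x9c, 0xb7, 0x65, 0xc9, 0xdb]

  t0: db 65 9c e0 79 b7 1d c9
  t1: c9 1d b7 79 e0 9c 65 db
  t2: 65 e0 e0 9c b7 65 c9 db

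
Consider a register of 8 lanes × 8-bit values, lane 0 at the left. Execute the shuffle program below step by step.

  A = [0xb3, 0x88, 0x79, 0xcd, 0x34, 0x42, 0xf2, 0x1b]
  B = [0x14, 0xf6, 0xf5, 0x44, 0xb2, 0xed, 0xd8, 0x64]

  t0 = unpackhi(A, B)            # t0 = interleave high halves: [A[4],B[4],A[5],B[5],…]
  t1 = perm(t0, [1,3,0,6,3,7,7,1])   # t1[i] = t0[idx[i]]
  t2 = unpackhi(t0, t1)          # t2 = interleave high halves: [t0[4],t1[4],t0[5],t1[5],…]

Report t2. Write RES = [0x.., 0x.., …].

  t0: 34 b2 42 ed f2 d8 1b 64
  t1: b2 ed 34 1b ed 64 64 b2
  t2: f2 ed d8 64 1b 64 64 b2

RES = [0xf2, 0xed, 0xd8, 0x64, 0x1b, 0x64, 0x64, 0xb2]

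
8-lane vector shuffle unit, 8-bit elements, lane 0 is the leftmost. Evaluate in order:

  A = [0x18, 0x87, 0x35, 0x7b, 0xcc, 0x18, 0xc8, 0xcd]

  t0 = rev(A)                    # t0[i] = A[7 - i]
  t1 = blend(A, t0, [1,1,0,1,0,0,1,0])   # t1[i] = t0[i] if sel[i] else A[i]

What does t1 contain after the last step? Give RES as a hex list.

RES = [0xcd, 0xc8, 0x35, 0xcc, 0xcc, 0x18, 0x87, 0xcd]

  t0: cd c8 18 cc 7b 35 87 18
  t1: cd c8 35 cc cc 18 87 cd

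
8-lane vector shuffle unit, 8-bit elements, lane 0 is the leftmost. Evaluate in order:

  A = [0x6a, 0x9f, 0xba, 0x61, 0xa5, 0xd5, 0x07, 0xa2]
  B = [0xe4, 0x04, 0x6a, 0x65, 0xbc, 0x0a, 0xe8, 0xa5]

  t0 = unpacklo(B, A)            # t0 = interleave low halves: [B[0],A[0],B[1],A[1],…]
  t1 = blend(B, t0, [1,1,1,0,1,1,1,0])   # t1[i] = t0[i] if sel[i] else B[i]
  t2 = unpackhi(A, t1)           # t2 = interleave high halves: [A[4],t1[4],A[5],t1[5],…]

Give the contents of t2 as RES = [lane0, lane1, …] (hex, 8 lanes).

RES = [ 0xa5  0x6a  0xd5  0xba  0x07  0x65  0xa2  0xa5 ]

  t0: e4 6a 04 9f 6a ba 65 61
  t1: e4 6a 04 65 6a ba 65 a5
  t2: a5 6a d5 ba 07 65 a2 a5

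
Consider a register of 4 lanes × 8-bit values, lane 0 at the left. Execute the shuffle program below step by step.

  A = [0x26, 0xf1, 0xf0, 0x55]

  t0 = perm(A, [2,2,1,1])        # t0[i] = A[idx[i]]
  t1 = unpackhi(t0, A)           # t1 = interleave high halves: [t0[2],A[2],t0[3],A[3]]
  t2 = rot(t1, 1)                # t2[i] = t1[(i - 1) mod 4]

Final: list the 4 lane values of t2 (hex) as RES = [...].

t0 = [0xf0, 0xf0, 0xf1, 0xf1]
t1 = [0xf1, 0xf0, 0xf1, 0x55]
t2 = [0x55, 0xf1, 0xf0, 0xf1]

RES = [0x55, 0xf1, 0xf0, 0xf1]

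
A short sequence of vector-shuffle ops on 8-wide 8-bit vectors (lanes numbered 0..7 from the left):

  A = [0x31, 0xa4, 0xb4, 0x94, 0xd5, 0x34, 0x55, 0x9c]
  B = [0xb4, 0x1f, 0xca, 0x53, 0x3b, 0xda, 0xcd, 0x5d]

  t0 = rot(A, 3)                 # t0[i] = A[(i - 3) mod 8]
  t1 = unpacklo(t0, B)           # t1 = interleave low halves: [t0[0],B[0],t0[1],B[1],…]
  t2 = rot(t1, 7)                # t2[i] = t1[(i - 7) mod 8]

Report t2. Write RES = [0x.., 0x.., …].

t0 = [0x34, 0x55, 0x9c, 0x31, 0xa4, 0xb4, 0x94, 0xd5]
t1 = [0x34, 0xb4, 0x55, 0x1f, 0x9c, 0xca, 0x31, 0x53]
t2 = [0xb4, 0x55, 0x1f, 0x9c, 0xca, 0x31, 0x53, 0x34]

RES = [ 0xb4  0x55  0x1f  0x9c  0xca  0x31  0x53  0x34 ]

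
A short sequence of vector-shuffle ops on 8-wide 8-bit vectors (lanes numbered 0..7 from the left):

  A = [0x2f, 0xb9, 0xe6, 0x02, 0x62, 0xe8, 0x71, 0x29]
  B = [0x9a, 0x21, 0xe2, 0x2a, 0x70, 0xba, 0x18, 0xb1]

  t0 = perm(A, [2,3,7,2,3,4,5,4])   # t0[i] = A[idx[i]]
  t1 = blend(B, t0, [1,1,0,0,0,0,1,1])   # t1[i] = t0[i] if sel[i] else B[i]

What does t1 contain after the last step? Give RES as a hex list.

→ t0 |e6|02|29|e6|02|62|e8|62|
→ t1 |e6|02|e2|2a|70|ba|e8|62|

RES = [ 0xe6  0x02  0xe2  0x2a  0x70  0xba  0xe8  0x62 ]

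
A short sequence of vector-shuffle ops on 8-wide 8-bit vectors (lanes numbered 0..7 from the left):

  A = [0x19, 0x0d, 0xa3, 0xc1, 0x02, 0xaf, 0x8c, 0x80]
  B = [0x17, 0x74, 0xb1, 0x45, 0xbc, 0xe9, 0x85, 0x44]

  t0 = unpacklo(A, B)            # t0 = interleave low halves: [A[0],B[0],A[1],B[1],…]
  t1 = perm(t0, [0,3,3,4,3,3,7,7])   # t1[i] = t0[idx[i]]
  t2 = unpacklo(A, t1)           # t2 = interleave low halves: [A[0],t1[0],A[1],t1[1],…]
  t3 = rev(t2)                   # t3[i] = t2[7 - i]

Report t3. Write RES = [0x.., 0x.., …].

RES = [ 0xa3  0xc1  0x74  0xa3  0x74  0x0d  0x19  0x19 ]

  t0: 19 17 0d 74 a3 b1 c1 45
  t1: 19 74 74 a3 74 74 45 45
  t2: 19 19 0d 74 a3 74 c1 a3
  t3: a3 c1 74 a3 74 0d 19 19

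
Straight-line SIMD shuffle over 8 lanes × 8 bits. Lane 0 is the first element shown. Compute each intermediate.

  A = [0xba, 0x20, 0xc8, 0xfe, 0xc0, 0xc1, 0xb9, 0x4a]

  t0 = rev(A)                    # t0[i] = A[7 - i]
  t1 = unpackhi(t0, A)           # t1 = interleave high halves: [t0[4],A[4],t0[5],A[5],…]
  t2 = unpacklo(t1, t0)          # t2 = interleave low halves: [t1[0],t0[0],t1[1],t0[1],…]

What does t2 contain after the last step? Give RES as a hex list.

→ t0 |4a|b9|c1|c0|fe|c8|20|ba|
→ t1 |fe|c0|c8|c1|20|b9|ba|4a|
→ t2 |fe|4a|c0|b9|c8|c1|c1|c0|

RES = [ 0xfe  0x4a  0xc0  0xb9  0xc8  0xc1  0xc1  0xc0 ]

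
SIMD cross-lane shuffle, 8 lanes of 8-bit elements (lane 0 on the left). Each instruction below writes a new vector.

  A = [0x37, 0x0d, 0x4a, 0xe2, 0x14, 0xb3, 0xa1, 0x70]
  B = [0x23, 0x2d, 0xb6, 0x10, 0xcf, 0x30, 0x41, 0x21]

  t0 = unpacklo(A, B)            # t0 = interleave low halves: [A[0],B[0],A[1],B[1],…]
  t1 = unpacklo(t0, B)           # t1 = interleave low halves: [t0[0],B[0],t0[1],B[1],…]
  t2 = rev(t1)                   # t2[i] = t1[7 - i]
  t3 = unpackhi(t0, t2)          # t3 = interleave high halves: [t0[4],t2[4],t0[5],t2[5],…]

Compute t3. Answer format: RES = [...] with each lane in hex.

RES = [0x4a, 0x2d, 0xb6, 0x23, 0xe2, 0x23, 0x10, 0x37]

→ t0 |37|23|0d|2d|4a|b6|e2|10|
→ t1 |37|23|23|2d|0d|b6|2d|10|
→ t2 |10|2d|b6|0d|2d|23|23|37|
→ t3 |4a|2d|b6|23|e2|23|10|37|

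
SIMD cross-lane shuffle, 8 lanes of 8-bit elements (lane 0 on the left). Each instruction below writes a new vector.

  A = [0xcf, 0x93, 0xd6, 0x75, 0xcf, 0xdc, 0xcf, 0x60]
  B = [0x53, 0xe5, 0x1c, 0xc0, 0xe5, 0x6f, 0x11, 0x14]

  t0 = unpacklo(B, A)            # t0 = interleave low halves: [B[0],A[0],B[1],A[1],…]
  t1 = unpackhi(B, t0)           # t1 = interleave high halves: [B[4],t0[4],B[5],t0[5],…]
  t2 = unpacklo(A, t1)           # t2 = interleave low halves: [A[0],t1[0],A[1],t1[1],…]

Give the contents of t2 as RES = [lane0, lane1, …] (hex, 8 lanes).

RES = [ 0xcf  0xe5  0x93  0x1c  0xd6  0x6f  0x75  0xd6 ]

t0 = [0x53, 0xcf, 0xe5, 0x93, 0x1c, 0xd6, 0xc0, 0x75]
t1 = [0xe5, 0x1c, 0x6f, 0xd6, 0x11, 0xc0, 0x14, 0x75]
t2 = [0xcf, 0xe5, 0x93, 0x1c, 0xd6, 0x6f, 0x75, 0xd6]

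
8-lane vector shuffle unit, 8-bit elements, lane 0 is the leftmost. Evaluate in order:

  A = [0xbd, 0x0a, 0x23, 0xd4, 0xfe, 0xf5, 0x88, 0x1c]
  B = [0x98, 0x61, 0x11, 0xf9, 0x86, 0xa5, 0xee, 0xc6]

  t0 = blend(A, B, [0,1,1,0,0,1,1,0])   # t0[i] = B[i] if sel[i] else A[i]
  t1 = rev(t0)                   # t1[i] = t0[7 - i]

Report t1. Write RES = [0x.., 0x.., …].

→ t0 |bd|61|11|d4|fe|a5|ee|1c|
→ t1 |1c|ee|a5|fe|d4|11|61|bd|

RES = [ 0x1c  0xee  0xa5  0xfe  0xd4  0x11  0x61  0xbd ]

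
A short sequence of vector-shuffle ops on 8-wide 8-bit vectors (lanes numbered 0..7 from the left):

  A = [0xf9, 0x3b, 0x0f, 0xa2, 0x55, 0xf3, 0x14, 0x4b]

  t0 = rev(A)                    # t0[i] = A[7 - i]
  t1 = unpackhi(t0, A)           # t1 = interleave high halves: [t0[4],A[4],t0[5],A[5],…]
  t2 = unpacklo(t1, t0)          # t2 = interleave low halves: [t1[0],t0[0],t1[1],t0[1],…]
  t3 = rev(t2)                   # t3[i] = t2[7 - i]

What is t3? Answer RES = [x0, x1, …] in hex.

  t0: 4b 14 f3 55 a2 0f 3b f9
  t1: a2 55 0f f3 3b 14 f9 4b
  t2: a2 4b 55 14 0f f3 f3 55
  t3: 55 f3 f3 0f 14 55 4b a2

RES = [0x55, 0xf3, 0xf3, 0x0f, 0x14, 0x55, 0x4b, 0xa2]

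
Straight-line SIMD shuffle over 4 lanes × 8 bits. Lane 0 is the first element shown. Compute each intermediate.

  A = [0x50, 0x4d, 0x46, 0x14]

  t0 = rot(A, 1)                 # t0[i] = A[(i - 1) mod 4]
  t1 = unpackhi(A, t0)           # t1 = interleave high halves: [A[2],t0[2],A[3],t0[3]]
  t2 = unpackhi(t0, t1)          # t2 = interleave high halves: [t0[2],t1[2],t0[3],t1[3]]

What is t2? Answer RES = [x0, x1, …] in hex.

RES = [0x4d, 0x14, 0x46, 0x46]

  t0: 14 50 4d 46
  t1: 46 4d 14 46
  t2: 4d 14 46 46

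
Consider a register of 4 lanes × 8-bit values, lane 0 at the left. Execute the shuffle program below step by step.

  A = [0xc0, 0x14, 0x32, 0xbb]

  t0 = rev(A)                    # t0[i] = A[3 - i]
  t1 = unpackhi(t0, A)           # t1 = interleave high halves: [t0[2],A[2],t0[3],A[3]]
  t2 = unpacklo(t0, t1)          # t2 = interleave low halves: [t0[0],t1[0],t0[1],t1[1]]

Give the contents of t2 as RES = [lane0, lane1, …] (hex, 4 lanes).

→ t0 |bb|32|14|c0|
→ t1 |14|32|c0|bb|
→ t2 |bb|14|32|32|

RES = [0xbb, 0x14, 0x32, 0x32]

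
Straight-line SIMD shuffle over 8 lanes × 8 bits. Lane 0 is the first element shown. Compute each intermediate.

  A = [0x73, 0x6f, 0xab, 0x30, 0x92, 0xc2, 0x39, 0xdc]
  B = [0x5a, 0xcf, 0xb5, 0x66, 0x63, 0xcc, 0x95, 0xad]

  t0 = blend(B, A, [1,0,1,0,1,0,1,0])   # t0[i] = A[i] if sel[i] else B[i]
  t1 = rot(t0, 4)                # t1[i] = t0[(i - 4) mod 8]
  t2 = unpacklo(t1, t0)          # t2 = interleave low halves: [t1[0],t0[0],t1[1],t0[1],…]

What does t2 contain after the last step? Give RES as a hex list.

→ t0 |73|cf|ab|66|92|cc|39|ad|
→ t1 |92|cc|39|ad|73|cf|ab|66|
→ t2 |92|73|cc|cf|39|ab|ad|66|

RES = [ 0x92  0x73  0xcc  0xcf  0x39  0xab  0xad  0x66 ]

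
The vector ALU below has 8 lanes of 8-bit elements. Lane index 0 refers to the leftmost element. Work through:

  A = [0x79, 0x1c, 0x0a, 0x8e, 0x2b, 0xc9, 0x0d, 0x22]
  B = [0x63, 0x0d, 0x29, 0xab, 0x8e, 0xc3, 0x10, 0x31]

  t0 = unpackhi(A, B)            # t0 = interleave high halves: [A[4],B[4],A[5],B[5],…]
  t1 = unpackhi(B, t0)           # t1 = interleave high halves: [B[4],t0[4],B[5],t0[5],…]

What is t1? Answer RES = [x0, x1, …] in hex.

RES = [0x8e, 0x0d, 0xc3, 0x10, 0x10, 0x22, 0x31, 0x31]

→ t0 |2b|8e|c9|c3|0d|10|22|31|
→ t1 |8e|0d|c3|10|10|22|31|31|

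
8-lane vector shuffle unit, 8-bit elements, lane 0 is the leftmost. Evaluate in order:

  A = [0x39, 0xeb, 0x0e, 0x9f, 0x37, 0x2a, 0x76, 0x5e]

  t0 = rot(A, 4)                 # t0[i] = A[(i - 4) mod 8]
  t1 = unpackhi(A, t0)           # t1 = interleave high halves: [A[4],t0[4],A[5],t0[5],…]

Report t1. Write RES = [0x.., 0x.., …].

RES = [0x37, 0x39, 0x2a, 0xeb, 0x76, 0x0e, 0x5e, 0x9f]

→ t0 |37|2a|76|5e|39|eb|0e|9f|
→ t1 |37|39|2a|eb|76|0e|5e|9f|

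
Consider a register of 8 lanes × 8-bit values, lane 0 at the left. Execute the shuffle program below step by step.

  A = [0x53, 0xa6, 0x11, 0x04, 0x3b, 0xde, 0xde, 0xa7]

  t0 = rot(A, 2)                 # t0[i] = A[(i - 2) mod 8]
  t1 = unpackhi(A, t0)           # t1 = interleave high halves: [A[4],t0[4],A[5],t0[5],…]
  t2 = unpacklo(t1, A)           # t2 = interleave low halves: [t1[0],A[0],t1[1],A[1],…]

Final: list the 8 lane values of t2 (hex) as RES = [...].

RES = [0x3b, 0x53, 0x11, 0xa6, 0xde, 0x11, 0x04, 0x04]

  t0: de a7 53 a6 11 04 3b de
  t1: 3b 11 de 04 de 3b a7 de
  t2: 3b 53 11 a6 de 11 04 04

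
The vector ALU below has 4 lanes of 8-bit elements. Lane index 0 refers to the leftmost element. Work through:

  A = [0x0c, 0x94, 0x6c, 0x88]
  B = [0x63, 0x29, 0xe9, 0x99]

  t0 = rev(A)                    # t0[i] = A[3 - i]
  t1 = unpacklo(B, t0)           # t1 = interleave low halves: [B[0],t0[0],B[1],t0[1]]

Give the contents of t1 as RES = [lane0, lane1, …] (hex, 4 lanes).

RES = [ 0x63  0x88  0x29  0x6c ]

  t0: 88 6c 94 0c
  t1: 63 88 29 6c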